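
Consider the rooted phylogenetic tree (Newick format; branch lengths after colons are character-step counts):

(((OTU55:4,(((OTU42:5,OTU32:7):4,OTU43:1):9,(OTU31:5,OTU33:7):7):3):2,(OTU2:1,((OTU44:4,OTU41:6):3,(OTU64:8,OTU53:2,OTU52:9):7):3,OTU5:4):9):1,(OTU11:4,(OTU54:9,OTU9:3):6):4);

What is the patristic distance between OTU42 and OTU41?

44

The path runs OTU42 → … → MRCA → … → OTU41; the MRCA is the node subtending ((OTU55,(((OTU42,OTU32),OTU43),(OTU31,OTU33))),(OTU2,((OTU44,OTU41),(OTU64,OTU53,OTU52)),OTU5)).
Branch lengths along that path: 5 + 4 + 9 + 3 + 2 + 9 + 3 + 3 + 6 = 44.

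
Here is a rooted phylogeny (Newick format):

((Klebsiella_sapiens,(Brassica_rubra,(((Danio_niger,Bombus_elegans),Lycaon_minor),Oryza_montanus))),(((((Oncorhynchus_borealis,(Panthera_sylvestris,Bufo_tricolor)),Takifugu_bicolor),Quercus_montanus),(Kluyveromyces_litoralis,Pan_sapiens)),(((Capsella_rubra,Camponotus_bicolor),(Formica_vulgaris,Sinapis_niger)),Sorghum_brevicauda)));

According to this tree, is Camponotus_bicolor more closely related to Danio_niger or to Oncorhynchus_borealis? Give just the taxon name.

The MRCA of Camponotus_bicolor and Oncorhynchus_borealis subtends (((((Oncorhynchus_borealis,(Panthera_sylvestris,Bufo_tricolor)),Takifugu_bicolor),Quercus_montanus),(Kluyveromyces_litoralis,Pan_sapiens)),(((Capsella_rubra,Camponotus_bicolor),(Formica_vulgaris,Sinapis_niger)),Sorghum_brevicauda)) (12 taxa).
The MRCA of Camponotus_bicolor and Danio_niger is the root, subtending the entire tree (18 taxa).
The first is nested inside the second, so Camponotus_bicolor shares a more recent common ancestor with Oncorhynchus_borealis.

Oncorhynchus_borealis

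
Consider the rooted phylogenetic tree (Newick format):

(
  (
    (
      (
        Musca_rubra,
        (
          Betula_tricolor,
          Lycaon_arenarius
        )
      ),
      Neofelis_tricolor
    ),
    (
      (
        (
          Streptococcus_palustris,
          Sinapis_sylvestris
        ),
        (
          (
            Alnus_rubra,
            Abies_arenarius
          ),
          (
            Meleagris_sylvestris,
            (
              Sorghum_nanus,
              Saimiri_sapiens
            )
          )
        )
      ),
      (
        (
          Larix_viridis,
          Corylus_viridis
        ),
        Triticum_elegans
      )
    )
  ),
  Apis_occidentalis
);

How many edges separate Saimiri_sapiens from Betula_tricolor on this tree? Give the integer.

10

The MRCA of Saimiri_sapiens and Betula_tricolor is the node subtending (((Musca_rubra,(Betula_tricolor,Lycaon_arenarius)),Neofelis_tricolor),(((Streptococcus_palustris,Sinapis_sylvestris),((Alnus_rubra,Abies_arenarius),(Meleagris_sylvestris,(Sorghum_nanus,Saimiri_sapiens)))),((Larix_viridis,Corylus_viridis),Triticum_elegans))).
From Saimiri_sapiens up to that node: 6 branches. From Betula_tricolor up to the same node: 4 branches. Total: 6 + 4 = 10.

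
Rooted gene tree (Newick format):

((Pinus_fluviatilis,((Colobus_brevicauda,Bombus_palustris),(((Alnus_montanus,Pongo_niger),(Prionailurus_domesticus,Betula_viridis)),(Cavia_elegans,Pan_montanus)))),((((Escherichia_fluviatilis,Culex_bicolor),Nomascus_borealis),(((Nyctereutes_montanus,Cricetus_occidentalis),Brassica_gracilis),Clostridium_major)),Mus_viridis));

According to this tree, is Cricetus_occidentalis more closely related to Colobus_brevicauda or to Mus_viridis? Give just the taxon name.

The MRCA of Cricetus_occidentalis and Mus_viridis subtends ((((Escherichia_fluviatilis,Culex_bicolor),Nomascus_borealis),(((Nyctereutes_montanus,Cricetus_occidentalis),Brassica_gracilis),Clostridium_major)),Mus_viridis) (8 taxa).
The MRCA of Cricetus_occidentalis and Colobus_brevicauda is the root, subtending the entire tree (17 taxa).
The first is nested inside the second, so Cricetus_occidentalis shares a more recent common ancestor with Mus_viridis.

Mus_viridis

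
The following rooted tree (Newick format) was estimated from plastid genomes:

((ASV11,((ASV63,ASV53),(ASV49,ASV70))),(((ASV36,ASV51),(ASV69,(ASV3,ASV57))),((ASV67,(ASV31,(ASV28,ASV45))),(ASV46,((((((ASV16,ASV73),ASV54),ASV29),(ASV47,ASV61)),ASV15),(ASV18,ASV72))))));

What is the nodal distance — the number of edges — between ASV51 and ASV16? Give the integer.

The MRCA of ASV51 and ASV16 is the node subtending (((ASV36,ASV51),(ASV69,(ASV3,ASV57))),((ASV67,(ASV31,(ASV28,ASV45))),(ASV46,((((((ASV16,ASV73),ASV54),ASV29),(ASV47,ASV61)),ASV15),(ASV18,ASV72))))).
From ASV51 up to that node: 3 branches. From ASV16 up to the same node: 9 branches. Total: 3 + 9 = 12.

12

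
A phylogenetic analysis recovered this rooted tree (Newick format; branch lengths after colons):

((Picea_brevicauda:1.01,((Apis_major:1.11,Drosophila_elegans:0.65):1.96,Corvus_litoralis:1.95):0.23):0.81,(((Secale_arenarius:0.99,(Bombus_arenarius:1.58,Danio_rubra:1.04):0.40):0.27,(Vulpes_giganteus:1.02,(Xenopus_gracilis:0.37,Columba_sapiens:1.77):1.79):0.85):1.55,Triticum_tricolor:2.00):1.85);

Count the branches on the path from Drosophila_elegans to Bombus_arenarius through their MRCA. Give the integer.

The MRCA of Drosophila_elegans and Bombus_arenarius is the root of the tree.
From Drosophila_elegans up to that node: 4 branches. From Bombus_arenarius up to the same node: 5 branches. Total: 4 + 5 = 9.

9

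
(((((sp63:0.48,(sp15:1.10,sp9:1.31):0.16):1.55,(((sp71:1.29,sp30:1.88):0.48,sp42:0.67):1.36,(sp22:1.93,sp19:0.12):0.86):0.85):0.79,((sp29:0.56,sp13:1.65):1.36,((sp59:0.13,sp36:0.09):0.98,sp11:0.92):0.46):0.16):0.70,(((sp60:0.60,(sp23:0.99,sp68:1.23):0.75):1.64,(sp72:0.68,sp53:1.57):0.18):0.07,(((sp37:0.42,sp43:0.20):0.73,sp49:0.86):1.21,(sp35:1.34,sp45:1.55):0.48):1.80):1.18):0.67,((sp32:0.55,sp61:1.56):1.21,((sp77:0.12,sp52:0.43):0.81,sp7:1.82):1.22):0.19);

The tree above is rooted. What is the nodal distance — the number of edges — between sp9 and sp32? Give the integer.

9

The MRCA of sp9 and sp32 is the root of the tree.
From sp9 up to that node: 6 branches. From sp32 up to the same node: 3 branches. Total: 6 + 3 = 9.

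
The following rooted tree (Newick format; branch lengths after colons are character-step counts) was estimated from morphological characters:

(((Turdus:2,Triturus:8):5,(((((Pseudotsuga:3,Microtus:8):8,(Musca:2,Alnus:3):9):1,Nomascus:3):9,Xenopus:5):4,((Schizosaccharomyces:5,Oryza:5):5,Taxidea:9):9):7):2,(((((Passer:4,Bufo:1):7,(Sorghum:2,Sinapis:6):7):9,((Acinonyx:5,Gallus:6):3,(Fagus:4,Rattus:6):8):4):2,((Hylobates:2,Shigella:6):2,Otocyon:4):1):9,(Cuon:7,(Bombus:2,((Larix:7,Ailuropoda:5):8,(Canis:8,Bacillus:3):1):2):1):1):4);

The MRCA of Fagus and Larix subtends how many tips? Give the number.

17

The MRCA of Fagus and Larix is the node subtending (((((Passer,Bufo),(Sorghum,Sinapis)),((Acinonyx,Gallus),(Fagus,Rattus))),((Hylobates,Shigella),Otocyon)),(Cuon,(Bombus,((Larix,Ailuropoda),(Canis,Bacillus))))).
That clade contains 17 terminal taxa: Acinonyx, Ailuropoda, Bacillus, Bombus, Bufo, Canis, Cuon, Fagus, Gallus, Hylobates, Larix, Otocyon, Passer, Rattus, Shigella, Sinapis, Sorghum.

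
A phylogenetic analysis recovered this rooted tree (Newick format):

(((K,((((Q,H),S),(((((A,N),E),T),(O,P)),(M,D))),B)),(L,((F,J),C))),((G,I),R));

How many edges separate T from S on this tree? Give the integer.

6

The MRCA of T and S is the node subtending (((Q,H),S),(((((A,N),E),T),(O,P)),(M,D))).
From T up to that node: 4 branches. From S up to the same node: 2 branches. Total: 4 + 2 = 6.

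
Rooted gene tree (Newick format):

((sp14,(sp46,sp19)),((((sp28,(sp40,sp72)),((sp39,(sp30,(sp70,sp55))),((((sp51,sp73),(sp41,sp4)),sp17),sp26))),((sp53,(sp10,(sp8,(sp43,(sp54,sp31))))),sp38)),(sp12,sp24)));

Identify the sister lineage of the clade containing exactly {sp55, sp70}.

The clade containing exactly {sp55, sp70} attaches to the tree at the node subtending (sp30,(sp70,sp55)).
The other lineage descending from that same node — the sister group — is the single tip sp30.

sp30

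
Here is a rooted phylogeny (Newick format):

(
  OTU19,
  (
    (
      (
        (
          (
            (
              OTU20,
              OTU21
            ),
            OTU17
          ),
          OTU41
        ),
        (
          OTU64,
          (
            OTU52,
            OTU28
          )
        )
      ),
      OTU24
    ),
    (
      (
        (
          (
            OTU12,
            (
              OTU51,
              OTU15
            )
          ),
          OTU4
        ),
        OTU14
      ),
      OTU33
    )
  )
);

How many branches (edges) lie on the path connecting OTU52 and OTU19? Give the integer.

7

The MRCA of OTU52 and OTU19 is the root of the tree.
From OTU52 up to that node: 6 branches. From OTU19 up to the same node: 1 branch. Total: 6 + 1 = 7.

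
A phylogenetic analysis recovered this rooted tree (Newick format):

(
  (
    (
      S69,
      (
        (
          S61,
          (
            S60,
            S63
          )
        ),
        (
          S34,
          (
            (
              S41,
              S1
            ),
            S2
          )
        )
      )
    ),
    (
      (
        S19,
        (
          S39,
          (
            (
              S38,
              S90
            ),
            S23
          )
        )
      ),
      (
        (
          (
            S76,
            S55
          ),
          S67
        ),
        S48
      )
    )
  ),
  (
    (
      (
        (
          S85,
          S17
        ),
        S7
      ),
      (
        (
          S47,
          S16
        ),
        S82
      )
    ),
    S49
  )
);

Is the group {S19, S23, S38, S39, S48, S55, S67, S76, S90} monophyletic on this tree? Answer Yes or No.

The most recent common ancestor of these taxa subtends ((S19,(S39,((S38,S90),S23))),(((S76,S55),S67),S48)).
That clade has exactly 9 tips — every listed taxon and nothing else — so the group is monophyletic.

Yes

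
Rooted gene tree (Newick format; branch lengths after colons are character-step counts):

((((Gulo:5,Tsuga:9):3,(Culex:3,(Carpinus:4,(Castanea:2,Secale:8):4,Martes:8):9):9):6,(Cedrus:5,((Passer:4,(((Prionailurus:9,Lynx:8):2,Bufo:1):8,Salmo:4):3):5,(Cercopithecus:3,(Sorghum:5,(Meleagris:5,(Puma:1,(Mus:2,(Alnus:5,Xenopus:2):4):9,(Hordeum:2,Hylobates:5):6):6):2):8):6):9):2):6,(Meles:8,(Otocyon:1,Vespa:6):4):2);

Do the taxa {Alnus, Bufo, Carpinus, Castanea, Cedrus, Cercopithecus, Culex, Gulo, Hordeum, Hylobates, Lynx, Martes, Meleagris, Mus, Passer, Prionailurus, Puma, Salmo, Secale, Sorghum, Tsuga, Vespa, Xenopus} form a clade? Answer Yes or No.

No

The MRCA of the listed taxa is the root, so the smallest clade containing them is the whole tree.
That clade also contains Meles, Otocyon, which are not in the proposed group, so the group is not monophyletic.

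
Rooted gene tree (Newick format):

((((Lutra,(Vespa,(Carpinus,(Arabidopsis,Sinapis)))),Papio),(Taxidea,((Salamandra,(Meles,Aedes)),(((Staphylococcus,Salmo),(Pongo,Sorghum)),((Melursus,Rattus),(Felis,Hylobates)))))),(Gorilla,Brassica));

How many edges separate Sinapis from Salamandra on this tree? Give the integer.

The MRCA of Sinapis and Salamandra is the node subtending (((Lutra,(Vespa,(Carpinus,(Arabidopsis,Sinapis)))),Papio),(Taxidea,((Salamandra,(Meles,Aedes)),(((Staphylococcus,Salmo),(Pongo,Sorghum)),((Melursus,Rattus),(Felis,Hylobates)))))).
From Sinapis up to that node: 6 branches. From Salamandra up to the same node: 4 branches. Total: 6 + 4 = 10.

10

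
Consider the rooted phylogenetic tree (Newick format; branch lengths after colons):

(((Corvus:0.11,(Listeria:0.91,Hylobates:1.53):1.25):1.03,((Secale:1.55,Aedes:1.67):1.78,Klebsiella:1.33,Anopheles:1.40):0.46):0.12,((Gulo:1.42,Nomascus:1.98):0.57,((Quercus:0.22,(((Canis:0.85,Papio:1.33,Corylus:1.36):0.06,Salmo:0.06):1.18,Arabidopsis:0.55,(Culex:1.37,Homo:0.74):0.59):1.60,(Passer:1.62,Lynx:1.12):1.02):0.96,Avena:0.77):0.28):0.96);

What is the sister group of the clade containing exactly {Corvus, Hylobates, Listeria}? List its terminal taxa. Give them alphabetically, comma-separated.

Aedes, Anopheles, Klebsiella, Secale

The clade containing exactly {Corvus, Hylobates, Listeria} attaches to the tree at the node subtending ((Corvus,(Listeria,Hylobates)),((Secale,Aedes),Klebsiella,Anopheles)).
The other lineage descending from that same node — the sister group — is ((Secale,Aedes),Klebsiella,Anopheles); its 4 tips in alphabetical order are the answer.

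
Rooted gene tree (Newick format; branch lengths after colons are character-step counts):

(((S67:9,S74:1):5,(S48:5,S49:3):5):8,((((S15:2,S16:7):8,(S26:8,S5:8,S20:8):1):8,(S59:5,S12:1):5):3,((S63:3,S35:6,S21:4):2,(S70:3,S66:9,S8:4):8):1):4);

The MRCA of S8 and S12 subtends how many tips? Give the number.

The MRCA of S8 and S12 is the node subtending ((((S15,S16),(S26,S5,S20)),(S59,S12)),((S63,S35,S21),(S70,S66,S8))).
That clade contains 13 terminal taxa: S12, S15, S16, S20, S21, S26, S35, S5, S59, S63, S66, S70, S8.

13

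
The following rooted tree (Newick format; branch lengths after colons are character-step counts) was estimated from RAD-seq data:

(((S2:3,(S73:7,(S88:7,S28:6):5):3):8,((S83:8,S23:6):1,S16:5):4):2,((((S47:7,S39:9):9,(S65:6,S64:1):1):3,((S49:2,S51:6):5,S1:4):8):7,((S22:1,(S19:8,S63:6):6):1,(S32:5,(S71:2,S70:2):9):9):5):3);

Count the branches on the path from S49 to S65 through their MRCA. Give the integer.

The MRCA of S49 and S65 is the node subtending (((S47,S39),(S65,S64)),((S49,S51),S1)).
From S49 up to that node: 3 branches. From S65 up to the same node: 3 branches. Total: 3 + 3 = 6.

6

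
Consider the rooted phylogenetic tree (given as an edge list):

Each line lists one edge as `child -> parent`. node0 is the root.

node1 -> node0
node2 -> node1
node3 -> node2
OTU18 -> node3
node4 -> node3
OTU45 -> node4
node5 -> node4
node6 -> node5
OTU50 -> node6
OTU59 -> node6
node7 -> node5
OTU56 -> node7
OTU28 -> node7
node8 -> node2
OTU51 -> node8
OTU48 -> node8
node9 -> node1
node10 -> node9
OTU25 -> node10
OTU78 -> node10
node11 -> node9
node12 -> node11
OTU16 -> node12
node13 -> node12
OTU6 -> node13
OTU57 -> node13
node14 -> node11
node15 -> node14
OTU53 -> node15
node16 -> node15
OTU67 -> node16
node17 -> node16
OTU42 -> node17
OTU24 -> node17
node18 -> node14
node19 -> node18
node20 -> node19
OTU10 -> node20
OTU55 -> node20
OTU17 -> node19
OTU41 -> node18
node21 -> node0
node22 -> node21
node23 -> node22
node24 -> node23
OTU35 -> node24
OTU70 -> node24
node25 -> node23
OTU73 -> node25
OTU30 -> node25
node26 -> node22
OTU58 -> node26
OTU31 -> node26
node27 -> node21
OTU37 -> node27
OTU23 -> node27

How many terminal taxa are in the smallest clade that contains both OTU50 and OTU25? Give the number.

The MRCA of OTU50 and OTU25 is the node subtending (((OTU18,(OTU45,((OTU50,OTU59),(OTU56,OTU28)))),(OTU51,OTU48)),((OTU25,OTU78),((OTU16,(OTU6,OTU57)),((OTU53,(OTU67,(OTU42,OTU24))),(((OTU10,OTU55),OTU17),OTU41))))).
That clade contains 21 terminal taxa: OTU10, OTU16, OTU17, OTU18, OTU24, OTU25, OTU28, OTU41, OTU42, OTU45, OTU48, OTU50, OTU51, OTU53, OTU55, OTU56, OTU57, OTU59, OTU6, OTU67, OTU78.

21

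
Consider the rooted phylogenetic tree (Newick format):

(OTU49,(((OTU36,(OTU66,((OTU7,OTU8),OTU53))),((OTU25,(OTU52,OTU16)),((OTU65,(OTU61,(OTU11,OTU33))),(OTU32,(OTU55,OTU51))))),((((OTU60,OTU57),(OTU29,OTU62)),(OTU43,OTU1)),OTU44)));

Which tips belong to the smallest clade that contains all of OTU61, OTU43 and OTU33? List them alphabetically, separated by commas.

OTU1, OTU11, OTU16, OTU25, OTU29, OTU32, OTU33, OTU36, OTU43, OTU44, OTU51, OTU52, OTU53, OTU55, OTU57, OTU60, OTU61, OTU62, OTU65, OTU66, OTU7, OTU8

Tracing OTU61: it sits inside (OTU61,(OTU11,OTU33)).
Tracing OTU43: it sits inside (OTU43,OTU1).
Tracing OTU33: it sits inside (OTU11,OTU33).
The smallest clade enclosing all 3 is (((OTU36,(OTU66,((OTU7,OTU8),OTU53))),((OTU25,(OTU52,OTU16)),((OTU65,(OTU61,(OTU11,OTU33))),(OTU32,(OTU55,OTU51))))),((((OTU60,OTU57),(OTU29,OTU62)),(OTU43,OTU1)),OTU44)); the answer is its 22 terminal taxa in alphabetical order.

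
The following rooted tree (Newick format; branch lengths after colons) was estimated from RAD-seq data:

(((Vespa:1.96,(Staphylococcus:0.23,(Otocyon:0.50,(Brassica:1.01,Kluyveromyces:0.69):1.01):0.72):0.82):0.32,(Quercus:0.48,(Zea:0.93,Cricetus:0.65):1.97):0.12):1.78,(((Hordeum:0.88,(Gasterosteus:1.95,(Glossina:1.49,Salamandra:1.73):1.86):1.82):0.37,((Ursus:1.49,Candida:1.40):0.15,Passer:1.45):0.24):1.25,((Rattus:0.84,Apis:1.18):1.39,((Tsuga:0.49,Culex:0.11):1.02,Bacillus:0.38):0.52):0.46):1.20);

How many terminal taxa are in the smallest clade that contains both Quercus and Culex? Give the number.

The MRCA of Quercus and Culex is the root, so the clade is the entire tree.
That clade contains 20 terminal taxa: Apis, Bacillus, Brassica, Candida, Cricetus, Culex, Gasterosteus, Glossina, Hordeum, Kluyveromyces, Otocyon, Passer, Quercus, Rattus, Salamandra, Staphylococcus, Tsuga, Ursus, Vespa, Zea.

20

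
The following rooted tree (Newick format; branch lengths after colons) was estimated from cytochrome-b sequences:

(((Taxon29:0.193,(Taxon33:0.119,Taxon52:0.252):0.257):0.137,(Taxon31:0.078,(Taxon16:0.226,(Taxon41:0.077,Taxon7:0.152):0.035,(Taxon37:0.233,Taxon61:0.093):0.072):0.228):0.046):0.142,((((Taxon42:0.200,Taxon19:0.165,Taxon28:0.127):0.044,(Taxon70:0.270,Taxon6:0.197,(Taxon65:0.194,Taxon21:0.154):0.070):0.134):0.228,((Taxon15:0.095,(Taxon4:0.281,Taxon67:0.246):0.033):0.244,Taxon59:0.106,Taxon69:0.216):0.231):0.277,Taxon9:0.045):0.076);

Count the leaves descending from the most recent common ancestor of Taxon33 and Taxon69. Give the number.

The MRCA of Taxon33 and Taxon69 is the root, so the clade is the entire tree.
That clade contains 22 terminal taxa: Taxon15, Taxon16, Taxon19, Taxon21, Taxon28, Taxon29, Taxon31, Taxon33, Taxon37, Taxon4, Taxon41, Taxon42, Taxon52, Taxon59, Taxon6, Taxon61, Taxon65, Taxon67, Taxon69, Taxon7, Taxon70, Taxon9.

22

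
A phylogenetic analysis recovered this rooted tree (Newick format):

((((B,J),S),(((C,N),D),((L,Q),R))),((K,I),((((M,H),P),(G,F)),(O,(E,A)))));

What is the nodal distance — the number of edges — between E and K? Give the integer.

6

The MRCA of E and K is the node subtending ((K,I),((((M,H),P),(G,F)),(O,(E,A)))).
From E up to that node: 4 branches. From K up to the same node: 2 branches. Total: 4 + 2 = 6.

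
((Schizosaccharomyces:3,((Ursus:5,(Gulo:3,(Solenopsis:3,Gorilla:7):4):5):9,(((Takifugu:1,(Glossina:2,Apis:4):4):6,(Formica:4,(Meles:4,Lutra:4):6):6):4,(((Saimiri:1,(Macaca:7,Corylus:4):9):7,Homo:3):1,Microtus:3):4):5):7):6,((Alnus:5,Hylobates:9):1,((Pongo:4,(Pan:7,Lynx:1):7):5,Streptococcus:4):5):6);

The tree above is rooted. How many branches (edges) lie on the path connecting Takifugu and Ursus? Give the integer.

6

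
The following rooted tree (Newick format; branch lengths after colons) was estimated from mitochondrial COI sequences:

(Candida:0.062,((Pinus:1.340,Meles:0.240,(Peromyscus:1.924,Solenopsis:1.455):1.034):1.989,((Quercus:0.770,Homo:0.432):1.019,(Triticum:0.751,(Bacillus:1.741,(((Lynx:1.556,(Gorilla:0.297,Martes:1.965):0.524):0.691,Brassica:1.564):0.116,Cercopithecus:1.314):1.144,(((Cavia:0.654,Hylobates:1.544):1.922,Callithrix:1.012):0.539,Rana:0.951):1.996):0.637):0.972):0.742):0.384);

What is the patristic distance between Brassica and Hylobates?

The path runs Brassica → … → MRCA → … → Hylobates; the MRCA is the node subtending (Bacillus,(((Lynx,(Gorilla,Martes)),Brassica),Cercopithecus),(((Cavia,Hylobates),Callithrix),Rana)).
Branch lengths along that path: 1.564 + 0.116 + 1.144 + 1.996 + 0.539 + 1.922 + 1.544 = 8.825.

8.825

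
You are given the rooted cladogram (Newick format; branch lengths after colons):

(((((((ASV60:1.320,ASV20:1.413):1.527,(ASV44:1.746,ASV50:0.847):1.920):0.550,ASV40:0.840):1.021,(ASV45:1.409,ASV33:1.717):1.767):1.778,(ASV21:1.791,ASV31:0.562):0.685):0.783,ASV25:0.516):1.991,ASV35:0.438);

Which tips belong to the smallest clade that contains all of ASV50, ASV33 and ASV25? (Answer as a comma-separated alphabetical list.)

ASV20, ASV21, ASV25, ASV31, ASV33, ASV40, ASV44, ASV45, ASV50, ASV60

Tracing ASV50: it sits inside (ASV44,ASV50).
Tracing ASV33: it sits inside (ASV45,ASV33).
Tracing ASV25: it sits inside ((((((ASV60,ASV20),(ASV44,ASV50)),ASV40),(ASV45,ASV33)),(ASV21,ASV31)),ASV25).
The smallest clade enclosing all 3 is ((((((ASV60,ASV20),(ASV44,ASV50)),ASV40),(ASV45,ASV33)),(ASV21,ASV31)),ASV25); the answer is its 10 terminal taxa in alphabetical order.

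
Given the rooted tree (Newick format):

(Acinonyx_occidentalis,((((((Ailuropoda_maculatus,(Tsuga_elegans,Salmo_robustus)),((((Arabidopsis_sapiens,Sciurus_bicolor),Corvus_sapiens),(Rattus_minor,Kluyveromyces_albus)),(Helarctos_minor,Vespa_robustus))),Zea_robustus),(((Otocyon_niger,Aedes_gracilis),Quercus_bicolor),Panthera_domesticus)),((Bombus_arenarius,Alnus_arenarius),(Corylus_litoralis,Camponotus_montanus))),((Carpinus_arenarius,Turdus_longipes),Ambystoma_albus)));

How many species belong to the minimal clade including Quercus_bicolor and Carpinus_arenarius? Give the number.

22

The MRCA of Quercus_bicolor and Carpinus_arenarius is the node subtending ((((((Ailuropoda_maculatus,(Tsuga_elegans,Salmo_robustus)),((((Arabidopsis_sapiens,Sciurus_bicolor),Corvus_sapiens),(Rattus_minor,Kluyveromyces_albus)),(Helarctos_minor,Vespa_robustus))),Zea_robustus),(((Otocyon_niger,Aedes_gracilis),Quercus_bicolor),Panthera_domesticus)),((Bombus_arenarius,Alnus_arenarius),(Corylus_litoralis,Camponotus_montanus))),((Carpinus_arenarius,Turdus_longipes),Ambystoma_albus)).
That clade contains 22 terminal taxa: Aedes_gracilis, Ailuropoda_maculatus, Alnus_arenarius, Ambystoma_albus, Arabidopsis_sapiens, Bombus_arenarius, Camponotus_montanus, Carpinus_arenarius, Corvus_sapiens, Corylus_litoralis, Helarctos_minor, Kluyveromyces_albus, Otocyon_niger, Panthera_domesticus, Quercus_bicolor, Rattus_minor, Salmo_robustus, Sciurus_bicolor, Tsuga_elegans, Turdus_longipes, Vespa_robustus, Zea_robustus.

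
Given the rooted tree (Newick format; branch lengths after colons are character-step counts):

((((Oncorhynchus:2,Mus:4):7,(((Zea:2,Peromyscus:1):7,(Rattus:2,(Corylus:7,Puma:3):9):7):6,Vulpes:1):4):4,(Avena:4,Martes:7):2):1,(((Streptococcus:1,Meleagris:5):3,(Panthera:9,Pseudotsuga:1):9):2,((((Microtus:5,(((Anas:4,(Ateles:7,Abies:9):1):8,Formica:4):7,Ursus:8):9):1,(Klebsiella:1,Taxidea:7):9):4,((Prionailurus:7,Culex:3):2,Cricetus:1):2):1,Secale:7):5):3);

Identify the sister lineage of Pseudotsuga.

Pseudotsuga attaches to the tree at the node subtending (Panthera,Pseudotsuga).
The other lineage descending from that same node — the sister group — is the single tip Panthera.

Panthera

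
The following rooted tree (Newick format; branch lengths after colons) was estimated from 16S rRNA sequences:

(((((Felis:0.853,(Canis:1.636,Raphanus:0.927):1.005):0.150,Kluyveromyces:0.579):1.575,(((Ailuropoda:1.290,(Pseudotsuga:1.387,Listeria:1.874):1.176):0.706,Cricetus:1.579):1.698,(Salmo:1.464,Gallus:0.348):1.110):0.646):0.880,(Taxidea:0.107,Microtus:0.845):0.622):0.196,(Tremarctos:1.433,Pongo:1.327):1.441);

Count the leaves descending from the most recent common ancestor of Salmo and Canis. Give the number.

The MRCA of Salmo and Canis is the node subtending (((Felis,(Canis,Raphanus)),Kluyveromyces),(((Ailuropoda,(Pseudotsuga,Listeria)),Cricetus),(Salmo,Gallus))).
That clade contains 10 terminal taxa: Ailuropoda, Canis, Cricetus, Felis, Gallus, Kluyveromyces, Listeria, Pseudotsuga, Raphanus, Salmo.

10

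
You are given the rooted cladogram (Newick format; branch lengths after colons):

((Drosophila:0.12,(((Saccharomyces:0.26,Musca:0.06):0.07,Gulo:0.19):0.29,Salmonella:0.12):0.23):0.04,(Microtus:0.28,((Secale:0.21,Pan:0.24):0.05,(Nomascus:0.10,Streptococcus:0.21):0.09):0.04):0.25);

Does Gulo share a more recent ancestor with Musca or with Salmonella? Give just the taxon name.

The MRCA of Gulo and Musca subtends ((Saccharomyces,Musca),Gulo) (3 taxa).
The MRCA of Gulo and Salmonella subtends (((Saccharomyces,Musca),Gulo),Salmonella) (4 taxa).
The first is nested inside the second, so Gulo shares a more recent common ancestor with Musca.

Musca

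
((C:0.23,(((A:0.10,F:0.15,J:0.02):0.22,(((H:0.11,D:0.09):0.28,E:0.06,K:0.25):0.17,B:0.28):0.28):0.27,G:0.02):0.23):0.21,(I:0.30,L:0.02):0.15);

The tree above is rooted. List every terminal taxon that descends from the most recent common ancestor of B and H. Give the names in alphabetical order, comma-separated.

Tracing B: it sits inside (((H,D),E,K),B).
Tracing H: it sits inside (H,D).
The smallest clade enclosing both is (((H,D),E,K),B); the answer is its 5 terminal taxa in alphabetical order.

B, D, E, H, K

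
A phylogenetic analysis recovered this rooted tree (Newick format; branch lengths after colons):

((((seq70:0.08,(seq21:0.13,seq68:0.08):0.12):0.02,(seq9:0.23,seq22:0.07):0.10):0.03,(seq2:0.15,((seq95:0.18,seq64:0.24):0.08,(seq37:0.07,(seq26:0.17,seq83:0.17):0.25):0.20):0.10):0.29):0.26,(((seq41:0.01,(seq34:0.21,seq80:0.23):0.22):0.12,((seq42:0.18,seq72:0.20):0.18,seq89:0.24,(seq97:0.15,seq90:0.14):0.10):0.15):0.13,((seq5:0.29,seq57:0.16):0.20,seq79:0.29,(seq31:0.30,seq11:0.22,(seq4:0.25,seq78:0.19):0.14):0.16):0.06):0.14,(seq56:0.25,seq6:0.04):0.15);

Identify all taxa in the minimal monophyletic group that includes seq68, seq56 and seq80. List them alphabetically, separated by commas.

seq11, seq2, seq21, seq22, seq26, seq31, seq34, seq37, seq4, seq41, seq42, seq5, seq56, seq57, seq6, seq64, seq68, seq70, seq72, seq78, seq79, seq80, seq83, seq89, seq9, seq90, seq95, seq97

Tracing seq68: it sits inside (seq21,seq68).
Tracing seq56: it sits inside (seq56,seq6).
Tracing seq80: it sits inside (seq34,seq80).
The smallest clade enclosing all 3 is the whole tree (their MRCA is the root), so the answer is all 28 tips in alphabetical order.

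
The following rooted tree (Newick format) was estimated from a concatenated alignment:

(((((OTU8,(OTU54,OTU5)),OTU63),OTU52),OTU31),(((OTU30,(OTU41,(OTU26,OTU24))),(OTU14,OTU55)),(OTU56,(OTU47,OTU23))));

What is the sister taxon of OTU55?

OTU55 attaches to the tree at the node subtending (OTU14,OTU55).
The other lineage descending from that same node — the sister group — is the single tip OTU14.

OTU14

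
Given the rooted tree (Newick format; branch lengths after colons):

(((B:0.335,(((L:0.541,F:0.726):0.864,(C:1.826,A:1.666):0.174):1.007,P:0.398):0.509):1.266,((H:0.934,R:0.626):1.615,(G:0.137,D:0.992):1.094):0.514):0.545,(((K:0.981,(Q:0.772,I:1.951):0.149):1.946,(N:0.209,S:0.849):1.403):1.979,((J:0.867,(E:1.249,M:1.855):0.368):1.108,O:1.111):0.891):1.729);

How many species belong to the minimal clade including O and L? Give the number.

The MRCA of O and L is the root, so the clade is the entire tree.
That clade contains 19 terminal taxa: A, B, C, D, E, F, G, H, I, J, K, L, M, N, O, P, Q, R, S.

19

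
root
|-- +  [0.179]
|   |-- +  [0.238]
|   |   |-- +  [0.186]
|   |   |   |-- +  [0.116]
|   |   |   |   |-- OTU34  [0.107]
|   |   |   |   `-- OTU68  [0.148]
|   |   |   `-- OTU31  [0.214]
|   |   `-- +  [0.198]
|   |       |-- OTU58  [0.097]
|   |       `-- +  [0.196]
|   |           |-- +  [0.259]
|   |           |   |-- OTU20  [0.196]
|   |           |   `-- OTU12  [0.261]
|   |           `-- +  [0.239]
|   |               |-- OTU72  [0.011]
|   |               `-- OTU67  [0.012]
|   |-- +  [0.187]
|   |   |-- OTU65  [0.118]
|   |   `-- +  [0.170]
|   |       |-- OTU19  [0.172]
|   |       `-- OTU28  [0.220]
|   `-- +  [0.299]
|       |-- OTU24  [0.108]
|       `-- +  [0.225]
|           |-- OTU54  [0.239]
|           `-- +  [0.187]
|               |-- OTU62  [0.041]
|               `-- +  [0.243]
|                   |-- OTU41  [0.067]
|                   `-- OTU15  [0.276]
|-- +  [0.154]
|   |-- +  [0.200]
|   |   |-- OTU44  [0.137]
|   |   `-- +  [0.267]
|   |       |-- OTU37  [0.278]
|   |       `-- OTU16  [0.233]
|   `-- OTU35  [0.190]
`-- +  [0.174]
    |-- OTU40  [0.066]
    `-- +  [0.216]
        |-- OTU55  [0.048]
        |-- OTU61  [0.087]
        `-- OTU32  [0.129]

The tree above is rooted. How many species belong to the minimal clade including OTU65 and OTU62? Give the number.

The MRCA of OTU65 and OTU62 is the node subtending ((((OTU34,OTU68),OTU31),(OTU58,((OTU20,OTU12),(OTU72,OTU67)))),(OTU65,(OTU19,OTU28)),(OTU24,(OTU54,(OTU62,(OTU41,OTU15))))).
That clade contains 16 terminal taxa: OTU12, OTU15, OTU19, OTU20, OTU24, OTU28, OTU31, OTU34, OTU41, OTU54, OTU58, OTU62, OTU65, OTU67, OTU68, OTU72.

16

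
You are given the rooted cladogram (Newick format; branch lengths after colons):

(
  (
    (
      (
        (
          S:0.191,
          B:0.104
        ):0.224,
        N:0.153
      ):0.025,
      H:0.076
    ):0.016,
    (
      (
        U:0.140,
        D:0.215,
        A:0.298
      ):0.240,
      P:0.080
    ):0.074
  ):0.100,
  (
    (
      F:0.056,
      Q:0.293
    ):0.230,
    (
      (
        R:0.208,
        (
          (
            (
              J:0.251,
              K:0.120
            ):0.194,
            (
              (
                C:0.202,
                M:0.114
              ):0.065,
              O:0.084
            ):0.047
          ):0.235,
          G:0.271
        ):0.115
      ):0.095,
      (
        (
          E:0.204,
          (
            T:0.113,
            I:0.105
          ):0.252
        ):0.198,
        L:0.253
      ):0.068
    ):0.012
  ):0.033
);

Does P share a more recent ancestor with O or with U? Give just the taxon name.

The MRCA of P and U subtends ((U,D,A),P) (4 taxa).
The MRCA of P and O is the root, subtending the entire tree (21 taxa).
The first is nested inside the second, so P shares a more recent common ancestor with U.

U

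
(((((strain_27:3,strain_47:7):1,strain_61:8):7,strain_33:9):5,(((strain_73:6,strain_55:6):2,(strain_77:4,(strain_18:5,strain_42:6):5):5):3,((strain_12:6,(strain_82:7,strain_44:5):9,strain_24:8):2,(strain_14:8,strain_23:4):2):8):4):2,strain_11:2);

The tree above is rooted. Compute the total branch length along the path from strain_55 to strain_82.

The path runs strain_55 → … → MRCA → … → strain_82; the MRCA is the node subtending (((strain_73,strain_55),(strain_77,(strain_18,strain_42))),((strain_12,(strain_82,strain_44),strain_24),(strain_14,strain_23))).
Branch lengths along that path: 6 + 2 + 3 + 8 + 2 + 9 + 7 = 37.

37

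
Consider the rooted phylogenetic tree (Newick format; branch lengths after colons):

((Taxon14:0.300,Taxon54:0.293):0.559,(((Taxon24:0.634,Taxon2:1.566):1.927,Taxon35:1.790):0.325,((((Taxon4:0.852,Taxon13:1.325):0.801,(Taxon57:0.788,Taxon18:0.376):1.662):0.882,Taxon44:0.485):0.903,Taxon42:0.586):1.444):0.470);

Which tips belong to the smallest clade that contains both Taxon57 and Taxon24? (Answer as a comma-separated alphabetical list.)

Taxon13, Taxon18, Taxon2, Taxon24, Taxon35, Taxon4, Taxon42, Taxon44, Taxon57

Tracing Taxon57: it sits inside (Taxon57,Taxon18).
Tracing Taxon24: it sits inside (Taxon24,Taxon2).
The smallest clade enclosing both is (((Taxon24,Taxon2),Taxon35),((((Taxon4,Taxon13),(Taxon57,Taxon18)),Taxon44),Taxon42)); the answer is its 9 terminal taxa in alphabetical order.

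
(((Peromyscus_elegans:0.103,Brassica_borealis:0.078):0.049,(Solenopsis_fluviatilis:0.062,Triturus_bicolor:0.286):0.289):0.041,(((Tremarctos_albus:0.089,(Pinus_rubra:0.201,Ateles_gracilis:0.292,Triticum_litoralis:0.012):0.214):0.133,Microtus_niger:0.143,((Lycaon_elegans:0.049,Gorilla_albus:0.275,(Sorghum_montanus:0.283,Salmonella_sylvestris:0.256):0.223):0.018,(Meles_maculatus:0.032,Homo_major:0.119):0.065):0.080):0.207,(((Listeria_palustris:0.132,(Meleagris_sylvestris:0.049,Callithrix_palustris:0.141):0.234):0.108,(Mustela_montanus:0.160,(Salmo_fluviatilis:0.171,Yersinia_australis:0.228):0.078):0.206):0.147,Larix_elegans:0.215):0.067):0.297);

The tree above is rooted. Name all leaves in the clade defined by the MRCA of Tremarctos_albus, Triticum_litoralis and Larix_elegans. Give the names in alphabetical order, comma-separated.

Tracing Tremarctos_albus: it sits inside (Tremarctos_albus,(Pinus_rubra,Ateles_gracilis,Triticum_litoralis)).
Tracing Triticum_litoralis: it sits inside (Pinus_rubra,Ateles_gracilis,Triticum_litoralis).
Tracing Larix_elegans: it sits inside (((Listeria_palustris,(Meleagris_sylvestris,Callithrix_palustris)),(Mustela_montanus,(Salmo_fluviatilis,Yersinia_australis))),Larix_elegans).
The smallest clade enclosing all 3 is (((Tremarctos_albus,(Pinus_rubra,Ateles_gracilis,Triticum_litoralis)),Microtus_niger,((Lycaon_elegans,Gorilla_albus,(Sorghum_montanus,Salmonella_sylvestris)),(Meles_maculatus,Homo_major))),(((Listeria_palustris,(Meleagris_sylvestris,Callithrix_palustris)),(Mustela_montanus,(Salmo_fluviatilis,Yersinia_australis))),Larix_elegans)); the answer is its 18 terminal taxa in alphabetical order.

Ateles_gracilis, Callithrix_palustris, Gorilla_albus, Homo_major, Larix_elegans, Listeria_palustris, Lycaon_elegans, Meleagris_sylvestris, Meles_maculatus, Microtus_niger, Mustela_montanus, Pinus_rubra, Salmo_fluviatilis, Salmonella_sylvestris, Sorghum_montanus, Tremarctos_albus, Triticum_litoralis, Yersinia_australis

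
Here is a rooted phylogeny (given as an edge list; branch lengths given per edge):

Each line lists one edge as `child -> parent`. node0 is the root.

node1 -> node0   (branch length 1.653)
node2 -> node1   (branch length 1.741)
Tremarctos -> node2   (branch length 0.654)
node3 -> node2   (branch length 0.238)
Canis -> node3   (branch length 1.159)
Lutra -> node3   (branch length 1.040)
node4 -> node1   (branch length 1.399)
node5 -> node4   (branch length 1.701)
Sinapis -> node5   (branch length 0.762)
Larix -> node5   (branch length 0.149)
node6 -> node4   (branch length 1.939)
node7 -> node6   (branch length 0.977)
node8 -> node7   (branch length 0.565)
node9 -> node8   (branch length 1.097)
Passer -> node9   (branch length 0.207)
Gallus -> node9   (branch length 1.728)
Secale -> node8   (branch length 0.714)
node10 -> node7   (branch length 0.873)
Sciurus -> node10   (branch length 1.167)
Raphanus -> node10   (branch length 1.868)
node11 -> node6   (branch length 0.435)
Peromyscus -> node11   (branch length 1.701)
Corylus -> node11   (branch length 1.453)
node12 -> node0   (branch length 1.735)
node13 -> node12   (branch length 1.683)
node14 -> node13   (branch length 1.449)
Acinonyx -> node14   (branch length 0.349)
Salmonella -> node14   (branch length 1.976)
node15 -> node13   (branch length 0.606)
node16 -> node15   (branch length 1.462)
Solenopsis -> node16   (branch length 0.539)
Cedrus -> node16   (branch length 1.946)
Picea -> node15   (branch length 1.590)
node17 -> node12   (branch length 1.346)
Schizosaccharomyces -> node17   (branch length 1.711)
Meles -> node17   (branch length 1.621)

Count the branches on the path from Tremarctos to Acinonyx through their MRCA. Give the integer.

7

The MRCA of Tremarctos and Acinonyx is the root of the tree.
From Tremarctos up to that node: 3 branches. From Acinonyx up to the same node: 4 branches. Total: 3 + 4 = 7.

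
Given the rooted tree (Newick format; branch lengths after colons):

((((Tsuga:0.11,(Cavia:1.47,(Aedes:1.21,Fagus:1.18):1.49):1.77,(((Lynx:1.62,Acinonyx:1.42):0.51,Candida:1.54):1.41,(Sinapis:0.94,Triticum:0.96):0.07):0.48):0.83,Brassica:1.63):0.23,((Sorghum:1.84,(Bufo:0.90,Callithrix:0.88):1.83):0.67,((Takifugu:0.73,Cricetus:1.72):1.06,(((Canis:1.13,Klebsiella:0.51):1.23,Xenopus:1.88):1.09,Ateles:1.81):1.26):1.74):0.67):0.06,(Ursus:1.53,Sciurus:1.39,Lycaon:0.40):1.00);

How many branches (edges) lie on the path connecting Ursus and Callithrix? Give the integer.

7

The MRCA of Ursus and Callithrix is the root of the tree.
From Ursus up to that node: 2 branches. From Callithrix up to the same node: 5 branches. Total: 2 + 5 = 7.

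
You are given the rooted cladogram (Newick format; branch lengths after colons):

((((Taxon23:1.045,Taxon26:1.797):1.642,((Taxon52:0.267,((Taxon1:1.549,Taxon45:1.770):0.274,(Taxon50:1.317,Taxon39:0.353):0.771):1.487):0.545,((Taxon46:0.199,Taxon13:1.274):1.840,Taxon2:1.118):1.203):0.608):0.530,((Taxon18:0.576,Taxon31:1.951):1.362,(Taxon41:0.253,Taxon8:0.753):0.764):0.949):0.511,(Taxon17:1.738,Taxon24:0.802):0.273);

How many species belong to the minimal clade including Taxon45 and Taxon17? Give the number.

The MRCA of Taxon45 and Taxon17 is the root, so the clade is the entire tree.
That clade contains 16 terminal taxa: Taxon1, Taxon13, Taxon17, Taxon18, Taxon2, Taxon23, Taxon24, Taxon26, Taxon31, Taxon39, Taxon41, Taxon45, Taxon46, Taxon50, Taxon52, Taxon8.

16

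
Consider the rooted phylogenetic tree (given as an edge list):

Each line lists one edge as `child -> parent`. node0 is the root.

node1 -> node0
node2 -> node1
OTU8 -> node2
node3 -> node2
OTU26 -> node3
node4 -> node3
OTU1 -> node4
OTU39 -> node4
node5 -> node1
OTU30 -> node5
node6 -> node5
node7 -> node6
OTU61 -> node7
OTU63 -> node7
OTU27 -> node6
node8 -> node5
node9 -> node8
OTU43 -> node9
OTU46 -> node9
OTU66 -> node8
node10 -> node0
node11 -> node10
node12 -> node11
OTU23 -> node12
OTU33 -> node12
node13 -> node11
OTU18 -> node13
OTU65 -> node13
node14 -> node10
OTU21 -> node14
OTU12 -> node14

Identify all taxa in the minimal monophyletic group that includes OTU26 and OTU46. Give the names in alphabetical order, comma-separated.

Tracing OTU26: it sits inside (OTU26,(OTU1,OTU39)).
Tracing OTU46: it sits inside (OTU43,OTU46).
The smallest clade enclosing both is ((OTU8,(OTU26,(OTU1,OTU39))),(OTU30,((OTU61,OTU63),OTU27),((OTU43,OTU46),OTU66))); the answer is its 11 terminal taxa in alphabetical order.

OTU1, OTU26, OTU27, OTU30, OTU39, OTU43, OTU46, OTU61, OTU63, OTU66, OTU8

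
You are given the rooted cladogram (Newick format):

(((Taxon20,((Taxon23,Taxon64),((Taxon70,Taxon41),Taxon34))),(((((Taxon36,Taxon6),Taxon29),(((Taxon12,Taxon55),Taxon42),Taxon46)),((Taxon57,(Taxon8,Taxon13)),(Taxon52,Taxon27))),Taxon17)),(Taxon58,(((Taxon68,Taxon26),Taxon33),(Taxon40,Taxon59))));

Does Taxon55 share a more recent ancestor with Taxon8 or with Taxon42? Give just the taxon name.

Taxon42

The MRCA of Taxon55 and Taxon42 subtends ((Taxon12,Taxon55),Taxon42) (3 taxa).
The MRCA of Taxon55 and Taxon8 subtends ((((Taxon36,Taxon6),Taxon29),(((Taxon12,Taxon55),Taxon42),Taxon46)),((Taxon57,(Taxon8,Taxon13)),(Taxon52,Taxon27))) (12 taxa).
The first is nested inside the second, so Taxon55 shares a more recent common ancestor with Taxon42.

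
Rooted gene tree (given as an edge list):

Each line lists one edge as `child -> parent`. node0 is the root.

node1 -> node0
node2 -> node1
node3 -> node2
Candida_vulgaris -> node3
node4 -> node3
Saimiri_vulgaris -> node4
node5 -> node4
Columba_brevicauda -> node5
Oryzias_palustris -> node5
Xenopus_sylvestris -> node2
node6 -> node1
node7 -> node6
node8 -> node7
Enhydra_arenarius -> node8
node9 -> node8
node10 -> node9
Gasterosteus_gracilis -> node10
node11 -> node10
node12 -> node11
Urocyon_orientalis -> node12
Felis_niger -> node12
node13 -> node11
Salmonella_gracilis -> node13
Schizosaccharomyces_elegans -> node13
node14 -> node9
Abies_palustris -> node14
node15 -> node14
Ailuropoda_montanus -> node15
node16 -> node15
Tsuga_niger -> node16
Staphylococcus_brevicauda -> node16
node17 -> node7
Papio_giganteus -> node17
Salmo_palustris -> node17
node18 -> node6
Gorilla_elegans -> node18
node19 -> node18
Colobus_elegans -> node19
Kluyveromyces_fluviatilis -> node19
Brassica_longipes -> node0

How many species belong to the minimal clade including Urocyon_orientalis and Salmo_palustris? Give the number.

12

The MRCA of Urocyon_orientalis and Salmo_palustris is the node subtending ((Enhydra_arenarius,((Gasterosteus_gracilis,((Urocyon_orientalis,Felis_niger),(Salmonella_gracilis,Schizosaccharomyces_elegans))),(Abies_palustris,(Ailuropoda_montanus,(Tsuga_niger,Staphylococcus_brevicauda))))),(Papio_giganteus,Salmo_palustris)).
That clade contains 12 terminal taxa: Abies_palustris, Ailuropoda_montanus, Enhydra_arenarius, Felis_niger, Gasterosteus_gracilis, Papio_giganteus, Salmo_palustris, Salmonella_gracilis, Schizosaccharomyces_elegans, Staphylococcus_brevicauda, Tsuga_niger, Urocyon_orientalis.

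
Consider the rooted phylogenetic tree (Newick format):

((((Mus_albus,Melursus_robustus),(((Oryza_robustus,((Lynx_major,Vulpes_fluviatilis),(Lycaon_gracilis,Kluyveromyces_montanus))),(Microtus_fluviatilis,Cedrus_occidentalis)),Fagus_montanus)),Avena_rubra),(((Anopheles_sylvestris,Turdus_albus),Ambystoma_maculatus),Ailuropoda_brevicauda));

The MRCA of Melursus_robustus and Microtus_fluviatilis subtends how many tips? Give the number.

10

The MRCA of Melursus_robustus and Microtus_fluviatilis is the node subtending ((Mus_albus,Melursus_robustus),(((Oryza_robustus,((Lynx_major,Vulpes_fluviatilis),(Lycaon_gracilis,Kluyveromyces_montanus))),(Microtus_fluviatilis,Cedrus_occidentalis)),Fagus_montanus)).
That clade contains 10 terminal taxa: Cedrus_occidentalis, Fagus_montanus, Kluyveromyces_montanus, Lycaon_gracilis, Lynx_major, Melursus_robustus, Microtus_fluviatilis, Mus_albus, Oryza_robustus, Vulpes_fluviatilis.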